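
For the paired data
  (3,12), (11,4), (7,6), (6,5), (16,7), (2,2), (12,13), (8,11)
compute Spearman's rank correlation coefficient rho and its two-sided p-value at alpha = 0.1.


Step 1: Rank x and y separately (midranks; no ties here).
rank(x): 3->2, 11->6, 7->4, 6->3, 16->8, 2->1, 12->7, 8->5
rank(y): 12->7, 4->2, 6->4, 5->3, 7->5, 2->1, 13->8, 11->6
Step 2: d_i = R_x(i) - R_y(i); compute d_i^2.
  (2-7)^2=25, (6-2)^2=16, (4-4)^2=0, (3-3)^2=0, (8-5)^2=9, (1-1)^2=0, (7-8)^2=1, (5-6)^2=1
sum(d^2) = 52.
Step 3: rho = 1 - 6*52 / (8*(8^2 - 1)) = 1 - 312/504 = 0.380952.
Step 4: Under H0, t = rho * sqrt((n-2)/(1-rho^2)) = 1.0092 ~ t(6).
Step 5: Two-sided p-value from the t-distribution with 6 df = 0.351813.
Step 6: alpha = 0.1. fail to reject H0.

rho = 0.3810, p = 0.351813, fail to reject H0 at alpha = 0.1.


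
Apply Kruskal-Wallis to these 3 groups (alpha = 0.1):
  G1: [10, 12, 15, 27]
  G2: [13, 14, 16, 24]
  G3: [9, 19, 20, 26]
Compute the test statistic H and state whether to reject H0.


Step 1: Combine all N = 12 observations and assign midranks.
sorted (value, group, rank): (9,G3,1), (10,G1,2), (12,G1,3), (13,G2,4), (14,G2,5), (15,G1,6), (16,G2,7), (19,G3,8), (20,G3,9), (24,G2,10), (26,G3,11), (27,G1,12)
Step 2: Sum ranks within each group.
R_1 = 23 (n_1 = 4)
R_2 = 26 (n_2 = 4)
R_3 = 29 (n_3 = 4)
Step 3: H = 12/(N(N+1)) * sum(R_i^2/n_i) - 3(N+1)
     = 12/(12*13) * (23^2/4 + 26^2/4 + 29^2/4) - 3*13
     = 0.076923 * 511.5 - 39
     = 0.346154.
Step 4: No ties, so H is used without correction.
Step 5: Under H0, H ~ chi^2(2); p-value = 0.841073.
Step 6: alpha = 0.1. fail to reject H0.

H = 0.3462, df = 2, p = 0.841073, fail to reject H0.


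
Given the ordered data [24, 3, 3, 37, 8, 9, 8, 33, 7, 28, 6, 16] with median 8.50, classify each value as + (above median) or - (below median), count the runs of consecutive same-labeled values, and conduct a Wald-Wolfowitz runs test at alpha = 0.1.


Step 1: Compute median = 8.50; label A = above, B = below.
Labels in order: ABBABABABABA  (n_A = 6, n_B = 6)
Step 2: Count runs R = 11.
Step 3: Under H0 (random ordering), E[R] = 2*n_A*n_B/(n_A+n_B) + 1 = 2*6*6/12 + 1 = 7.0000.
        Var[R] = 2*n_A*n_B*(2*n_A*n_B - n_A - n_B) / ((n_A+n_B)^2 * (n_A+n_B-1)) = 4320/1584 = 2.7273.
        SD[R] = 1.6514.
Step 4: Continuity-corrected z = (R - 0.5 - E[R]) / SD[R] = (11 - 0.5 - 7.0000) / 1.6514 = 2.1194.
Step 5: Two-sided p-value via normal approximation = 2*(1 - Phi(|z|)) = 0.034060.
Step 6: alpha = 0.1. reject H0.

R = 11, z = 2.1194, p = 0.034060, reject H0.


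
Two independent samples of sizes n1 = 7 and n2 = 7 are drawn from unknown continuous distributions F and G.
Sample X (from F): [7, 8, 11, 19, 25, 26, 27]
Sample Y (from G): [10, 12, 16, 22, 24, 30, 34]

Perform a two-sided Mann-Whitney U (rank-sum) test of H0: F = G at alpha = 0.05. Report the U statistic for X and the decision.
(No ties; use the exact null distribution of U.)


Step 1: Combine and sort all 14 observations; assign midranks.
sorted (value, group): (7,X), (8,X), (10,Y), (11,X), (12,Y), (16,Y), (19,X), (22,Y), (24,Y), (25,X), (26,X), (27,X), (30,Y), (34,Y)
ranks: 7->1, 8->2, 10->3, 11->4, 12->5, 16->6, 19->7, 22->8, 24->9, 25->10, 26->11, 27->12, 30->13, 34->14
Step 2: Rank sum for X: R1 = 1 + 2 + 4 + 7 + 10 + 11 + 12 = 47.
Step 3: U_X = R1 - n1(n1+1)/2 = 47 - 7*8/2 = 47 - 28 = 19.
       U_Y = n1*n2 - U_X = 49 - 19 = 30.
Step 4: No ties, so the exact null distribution of U (based on enumerating the C(14,7) = 3432 equally likely rank assignments) gives the two-sided p-value.
Step 5: p-value = 0.534965; compare to alpha = 0.05. fail to reject H0.

U_X = 19, p = 0.534965, fail to reject H0 at alpha = 0.05.


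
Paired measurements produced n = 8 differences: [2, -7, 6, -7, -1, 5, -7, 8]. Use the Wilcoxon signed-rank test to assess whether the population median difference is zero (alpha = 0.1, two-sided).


Step 1: Drop any zero differences (none here) and take |d_i|.
|d| = [2, 7, 6, 7, 1, 5, 7, 8]
Step 2: Midrank |d_i| (ties get averaged ranks).
ranks: |2|->2, |7|->6, |6|->4, |7|->6, |1|->1, |5|->3, |7|->6, |8|->8
Step 3: Attach original signs; sum ranks with positive sign and with negative sign.
W+ = 2 + 4 + 3 + 8 = 17
W- = 6 + 6 + 1 + 6 = 19
(Check: W+ + W- = 36 should equal n(n+1)/2 = 36.)
Step 4: Test statistic W = min(W+, W-) = 17.
Step 5: Ties in |d|, so use the tie-corrected normal approximation.
        E[W] = n(n+1)/4 = 8*9/4 = 18.
        Tie groups: |d|=7 (t=3); sum(t^3 - t) = 24.
        Var[W] = n(n+1)(2n+1)/24 - sum(t^3-t)/48 = 1224/24 - 24/48 = 50.5.
        z = (W - E[W]) / sqrt(Var[W]) = (17 - 18) / 7.1063 = -0.1407.
        Two-sided p = 2*Phi(z) = 0.888092.
Step 6: alpha = 0.1. fail to reject H0.

W+ = 17, W- = 19, W = min = 17, p = 0.888092, fail to reject H0.


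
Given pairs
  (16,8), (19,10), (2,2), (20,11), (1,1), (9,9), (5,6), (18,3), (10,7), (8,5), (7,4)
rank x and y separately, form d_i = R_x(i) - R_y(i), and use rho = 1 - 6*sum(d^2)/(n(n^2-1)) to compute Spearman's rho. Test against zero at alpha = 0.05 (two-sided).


Step 1: Rank x and y separately (midranks; no ties here).
rank(x): 16->8, 19->10, 2->2, 20->11, 1->1, 9->6, 5->3, 18->9, 10->7, 8->5, 7->4
rank(y): 8->8, 10->10, 2->2, 11->11, 1->1, 9->9, 6->6, 3->3, 7->7, 5->5, 4->4
Step 2: d_i = R_x(i) - R_y(i); compute d_i^2.
  (8-8)^2=0, (10-10)^2=0, (2-2)^2=0, (11-11)^2=0, (1-1)^2=0, (6-9)^2=9, (3-6)^2=9, (9-3)^2=36, (7-7)^2=0, (5-5)^2=0, (4-4)^2=0
sum(d^2) = 54.
Step 3: rho = 1 - 6*54 / (11*(11^2 - 1)) = 1 - 324/1320 = 0.754545.
Step 4: Under H0, t = rho * sqrt((n-2)/(1-rho^2)) = 3.4494 ~ t(9).
Step 5: Two-sided p-value from the t-distribution with 9 df = 0.007282.
Step 6: alpha = 0.05. reject H0.

rho = 0.7545, p = 0.007282, reject H0 at alpha = 0.05.


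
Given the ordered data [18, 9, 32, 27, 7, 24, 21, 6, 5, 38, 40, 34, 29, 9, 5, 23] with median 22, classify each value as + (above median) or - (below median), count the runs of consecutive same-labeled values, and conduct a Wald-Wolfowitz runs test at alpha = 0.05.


Step 1: Compute median = 22; label A = above, B = below.
Labels in order: BBAABABBBAAAABBA  (n_A = 8, n_B = 8)
Step 2: Count runs R = 8.
Step 3: Under H0 (random ordering), E[R] = 2*n_A*n_B/(n_A+n_B) + 1 = 2*8*8/16 + 1 = 9.0000.
        Var[R] = 2*n_A*n_B*(2*n_A*n_B - n_A - n_B) / ((n_A+n_B)^2 * (n_A+n_B-1)) = 14336/3840 = 3.7333.
        SD[R] = 1.9322.
Step 4: Continuity-corrected z = (R + 0.5 - E[R]) / SD[R] = (8 + 0.5 - 9.0000) / 1.9322 = -0.2588.
Step 5: Two-sided p-value via normal approximation = 2*(1 - Phi(|z|)) = 0.795809.
Step 6: alpha = 0.05. fail to reject H0.

R = 8, z = -0.2588, p = 0.795809, fail to reject H0.


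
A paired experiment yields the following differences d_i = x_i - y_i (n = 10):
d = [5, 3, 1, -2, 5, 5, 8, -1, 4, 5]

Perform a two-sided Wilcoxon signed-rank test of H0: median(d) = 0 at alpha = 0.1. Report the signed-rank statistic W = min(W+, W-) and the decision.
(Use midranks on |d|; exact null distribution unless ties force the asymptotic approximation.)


Step 1: Drop any zero differences (none here) and take |d_i|.
|d| = [5, 3, 1, 2, 5, 5, 8, 1, 4, 5]
Step 2: Midrank |d_i| (ties get averaged ranks).
ranks: |5|->7.5, |3|->4, |1|->1.5, |2|->3, |5|->7.5, |5|->7.5, |8|->10, |1|->1.5, |4|->5, |5|->7.5
Step 3: Attach original signs; sum ranks with positive sign and with negative sign.
W+ = 7.5 + 4 + 1.5 + 7.5 + 7.5 + 10 + 5 + 7.5 = 50.5
W- = 3 + 1.5 = 4.5
(Check: W+ + W- = 55 should equal n(n+1)/2 = 55.)
Step 4: Test statistic W = min(W+, W-) = 4.5.
Step 5: Ties in |d|, so use the tie-corrected normal approximation.
        E[W] = n(n+1)/4 = 10*11/4 = 27.5.
        Tie groups: |d|=1 (t=2), |d|=5 (t=4); sum(t^3 - t) = 66.
        Var[W] = n(n+1)(2n+1)/24 - sum(t^3-t)/48 = 2310/24 - 66/48 = 94.875.
        z = (W - E[W]) / sqrt(Var[W]) = (4.5 - 27.5) / 9.7404 = -2.3613.
        Two-sided p = 2*Phi(z) = 0.018211.
Step 6: alpha = 0.1. reject H0.

W+ = 50.5, W- = 4.5, W = min = 4.5, p = 0.018211, reject H0.


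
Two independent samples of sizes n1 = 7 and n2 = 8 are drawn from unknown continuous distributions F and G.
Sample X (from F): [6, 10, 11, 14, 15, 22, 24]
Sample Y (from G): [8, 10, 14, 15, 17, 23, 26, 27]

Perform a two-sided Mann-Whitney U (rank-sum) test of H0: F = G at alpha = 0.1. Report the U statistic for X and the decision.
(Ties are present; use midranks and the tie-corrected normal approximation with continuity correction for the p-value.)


Step 1: Combine and sort all 15 observations; assign midranks.
sorted (value, group): (6,X), (8,Y), (10,X), (10,Y), (11,X), (14,X), (14,Y), (15,X), (15,Y), (17,Y), (22,X), (23,Y), (24,X), (26,Y), (27,Y)
ranks: 6->1, 8->2, 10->3.5, 10->3.5, 11->5, 14->6.5, 14->6.5, 15->8.5, 15->8.5, 17->10, 22->11, 23->12, 24->13, 26->14, 27->15
Step 2: Rank sum for X: R1 = 1 + 3.5 + 5 + 6.5 + 8.5 + 11 + 13 = 48.5.
Step 3: U_X = R1 - n1(n1+1)/2 = 48.5 - 7*8/2 = 48.5 - 28 = 20.5.
       U_Y = n1*n2 - U_X = 56 - 20.5 = 35.5.
Step 4: Ties are present, so use the tie-corrected normal approximation (with continuity correction) for the p-value.
Step 5: p-value = 0.416636; compare to alpha = 0.1. fail to reject H0.

U_X = 20.5, p = 0.416636, fail to reject H0 at alpha = 0.1.


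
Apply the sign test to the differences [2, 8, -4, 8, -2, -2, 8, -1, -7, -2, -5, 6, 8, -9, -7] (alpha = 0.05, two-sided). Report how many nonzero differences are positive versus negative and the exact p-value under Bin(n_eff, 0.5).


Step 1: Discard zero differences. Original n = 15; n_eff = number of nonzero differences = 15.
Nonzero differences (with sign): +2, +8, -4, +8, -2, -2, +8, -1, -7, -2, -5, +6, +8, -9, -7
Step 2: Count signs: positive = 6, negative = 9.
Step 3: Under H0: P(positive) = 0.5, so the number of positives S ~ Bin(15, 0.5).
Step 4: Two-sided exact p-value = sum of Bin(15,0.5) probabilities at or below the observed probability = 0.607239.
Step 5: alpha = 0.05. fail to reject H0.

n_eff = 15, pos = 6, neg = 9, p = 0.607239, fail to reject H0.


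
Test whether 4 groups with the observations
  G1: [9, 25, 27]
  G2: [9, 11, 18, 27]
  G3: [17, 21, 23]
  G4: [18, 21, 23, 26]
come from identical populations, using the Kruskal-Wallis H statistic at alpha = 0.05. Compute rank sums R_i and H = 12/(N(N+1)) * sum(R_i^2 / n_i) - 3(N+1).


Step 1: Combine all N = 14 observations and assign midranks.
sorted (value, group, rank): (9,G1,1.5), (9,G2,1.5), (11,G2,3), (17,G3,4), (18,G2,5.5), (18,G4,5.5), (21,G3,7.5), (21,G4,7.5), (23,G3,9.5), (23,G4,9.5), (25,G1,11), (26,G4,12), (27,G1,13.5), (27,G2,13.5)
Step 2: Sum ranks within each group.
R_1 = 26 (n_1 = 3)
R_2 = 23.5 (n_2 = 4)
R_3 = 21 (n_3 = 3)
R_4 = 34.5 (n_4 = 4)
Step 3: H = 12/(N(N+1)) * sum(R_i^2/n_i) - 3(N+1)
     = 12/(14*15) * (26^2/3 + 23.5^2/4 + 21^2/3 + 34.5^2/4) - 3*15
     = 0.057143 * 807.958 - 45
     = 1.169048.
Step 4: Ties present; correction factor C = 1 - 30/(14^3 - 14) = 0.989011. Corrected H = 1.169048 / 0.989011 = 1.182037.
Step 5: Under H0, H ~ chi^2(3); p-value = 0.757316.
Step 6: alpha = 0.05. fail to reject H0.

H = 1.1820, df = 3, p = 0.757316, fail to reject H0.


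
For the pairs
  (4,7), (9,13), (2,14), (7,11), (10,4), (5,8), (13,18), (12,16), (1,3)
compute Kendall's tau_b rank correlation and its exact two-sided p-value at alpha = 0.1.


Step 1: Enumerate the 36 unordered pairs (i,j) with i<j and classify each by sign(x_j-x_i) * sign(y_j-y_i).
  (1,2):dx=+5,dy=+6->C; (1,3):dx=-2,dy=+7->D; (1,4):dx=+3,dy=+4->C; (1,5):dx=+6,dy=-3->D
  (1,6):dx=+1,dy=+1->C; (1,7):dx=+9,dy=+11->C; (1,8):dx=+8,dy=+9->C; (1,9):dx=-3,dy=-4->C
  (2,3):dx=-7,dy=+1->D; (2,4):dx=-2,dy=-2->C; (2,5):dx=+1,dy=-9->D; (2,6):dx=-4,dy=-5->C
  (2,7):dx=+4,dy=+5->C; (2,8):dx=+3,dy=+3->C; (2,9):dx=-8,dy=-10->C; (3,4):dx=+5,dy=-3->D
  (3,5):dx=+8,dy=-10->D; (3,6):dx=+3,dy=-6->D; (3,7):dx=+11,dy=+4->C; (3,8):dx=+10,dy=+2->C
  (3,9):dx=-1,dy=-11->C; (4,5):dx=+3,dy=-7->D; (4,6):dx=-2,dy=-3->C; (4,7):dx=+6,dy=+7->C
  (4,8):dx=+5,dy=+5->C; (4,9):dx=-6,dy=-8->C; (5,6):dx=-5,dy=+4->D; (5,7):dx=+3,dy=+14->C
  (5,8):dx=+2,dy=+12->C; (5,9):dx=-9,dy=-1->C; (6,7):dx=+8,dy=+10->C; (6,8):dx=+7,dy=+8->C
  (6,9):dx=-4,dy=-5->C; (7,8):dx=-1,dy=-2->C; (7,9):dx=-12,dy=-15->C; (8,9):dx=-11,dy=-13->C
Step 2: C = 27, D = 9, total pairs = 36.
Step 3: tau = (C - D)/(n(n-1)/2) = (27 - 9)/36 = 0.500000.
Step 4: Exact two-sided p-value (enumerate n! = 362880 permutations of y under H0): p = 0.075176.
Step 5: alpha = 0.1. reject H0.

tau_b = 0.5000 (C=27, D=9), p = 0.075176, reject H0.


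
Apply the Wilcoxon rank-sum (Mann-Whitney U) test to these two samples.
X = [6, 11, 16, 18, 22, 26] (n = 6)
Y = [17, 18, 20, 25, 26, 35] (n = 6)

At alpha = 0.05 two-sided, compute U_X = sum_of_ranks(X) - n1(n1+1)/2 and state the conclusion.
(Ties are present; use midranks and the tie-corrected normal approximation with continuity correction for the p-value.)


Step 1: Combine and sort all 12 observations; assign midranks.
sorted (value, group): (6,X), (11,X), (16,X), (17,Y), (18,X), (18,Y), (20,Y), (22,X), (25,Y), (26,X), (26,Y), (35,Y)
ranks: 6->1, 11->2, 16->3, 17->4, 18->5.5, 18->5.5, 20->7, 22->8, 25->9, 26->10.5, 26->10.5, 35->12
Step 2: Rank sum for X: R1 = 1 + 2 + 3 + 5.5 + 8 + 10.5 = 30.
Step 3: U_X = R1 - n1(n1+1)/2 = 30 - 6*7/2 = 30 - 21 = 9.
       U_Y = n1*n2 - U_X = 36 - 9 = 27.
Step 4: Ties are present, so use the tie-corrected normal approximation (with continuity correction) for the p-value.
Step 5: p-value = 0.171979; compare to alpha = 0.05. fail to reject H0.

U_X = 9, p = 0.171979, fail to reject H0 at alpha = 0.05.


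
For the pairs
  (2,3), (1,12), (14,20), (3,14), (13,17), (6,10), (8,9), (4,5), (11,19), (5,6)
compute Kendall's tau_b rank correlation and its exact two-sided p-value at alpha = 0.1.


Step 1: Enumerate the 45 unordered pairs (i,j) with i<j and classify each by sign(x_j-x_i) * sign(y_j-y_i).
  (1,2):dx=-1,dy=+9->D; (1,3):dx=+12,dy=+17->C; (1,4):dx=+1,dy=+11->C; (1,5):dx=+11,dy=+14->C
  (1,6):dx=+4,dy=+7->C; (1,7):dx=+6,dy=+6->C; (1,8):dx=+2,dy=+2->C; (1,9):dx=+9,dy=+16->C
  (1,10):dx=+3,dy=+3->C; (2,3):dx=+13,dy=+8->C; (2,4):dx=+2,dy=+2->C; (2,5):dx=+12,dy=+5->C
  (2,6):dx=+5,dy=-2->D; (2,7):dx=+7,dy=-3->D; (2,8):dx=+3,dy=-7->D; (2,9):dx=+10,dy=+7->C
  (2,10):dx=+4,dy=-6->D; (3,4):dx=-11,dy=-6->C; (3,5):dx=-1,dy=-3->C; (3,6):dx=-8,dy=-10->C
  (3,7):dx=-6,dy=-11->C; (3,8):dx=-10,dy=-15->C; (3,9):dx=-3,dy=-1->C; (3,10):dx=-9,dy=-14->C
  (4,5):dx=+10,dy=+3->C; (4,6):dx=+3,dy=-4->D; (4,7):dx=+5,dy=-5->D; (4,8):dx=+1,dy=-9->D
  (4,9):dx=+8,dy=+5->C; (4,10):dx=+2,dy=-8->D; (5,6):dx=-7,dy=-7->C; (5,7):dx=-5,dy=-8->C
  (5,8):dx=-9,dy=-12->C; (5,9):dx=-2,dy=+2->D; (5,10):dx=-8,dy=-11->C; (6,7):dx=+2,dy=-1->D
  (6,8):dx=-2,dy=-5->C; (6,9):dx=+5,dy=+9->C; (6,10):dx=-1,dy=-4->C; (7,8):dx=-4,dy=-4->C
  (7,9):dx=+3,dy=+10->C; (7,10):dx=-3,dy=-3->C; (8,9):dx=+7,dy=+14->C; (8,10):dx=+1,dy=+1->C
  (9,10):dx=-6,dy=-13->C
Step 2: C = 34, D = 11, total pairs = 45.
Step 3: tau = (C - D)/(n(n-1)/2) = (34 - 11)/45 = 0.511111.
Step 4: Exact two-sided p-value (enumerate n! = 3628800 permutations of y under H0): p = 0.046623.
Step 5: alpha = 0.1. reject H0.

tau_b = 0.5111 (C=34, D=11), p = 0.046623, reject H0.


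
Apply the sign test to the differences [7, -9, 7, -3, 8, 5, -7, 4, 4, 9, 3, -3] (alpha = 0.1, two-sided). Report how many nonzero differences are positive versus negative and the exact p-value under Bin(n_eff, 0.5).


Step 1: Discard zero differences. Original n = 12; n_eff = number of nonzero differences = 12.
Nonzero differences (with sign): +7, -9, +7, -3, +8, +5, -7, +4, +4, +9, +3, -3
Step 2: Count signs: positive = 8, negative = 4.
Step 3: Under H0: P(positive) = 0.5, so the number of positives S ~ Bin(12, 0.5).
Step 4: Two-sided exact p-value = sum of Bin(12,0.5) probabilities at or below the observed probability = 0.387695.
Step 5: alpha = 0.1. fail to reject H0.

n_eff = 12, pos = 8, neg = 4, p = 0.387695, fail to reject H0.


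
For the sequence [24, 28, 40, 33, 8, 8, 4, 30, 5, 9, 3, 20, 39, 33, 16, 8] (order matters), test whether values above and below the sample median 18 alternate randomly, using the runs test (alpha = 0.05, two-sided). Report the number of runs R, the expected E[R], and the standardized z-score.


Step 1: Compute median = 18; label A = above, B = below.
Labels in order: AAAABBBABBBAAABB  (n_A = 8, n_B = 8)
Step 2: Count runs R = 6.
Step 3: Under H0 (random ordering), E[R] = 2*n_A*n_B/(n_A+n_B) + 1 = 2*8*8/16 + 1 = 9.0000.
        Var[R] = 2*n_A*n_B*(2*n_A*n_B - n_A - n_B) / ((n_A+n_B)^2 * (n_A+n_B-1)) = 14336/3840 = 3.7333.
        SD[R] = 1.9322.
Step 4: Continuity-corrected z = (R + 0.5 - E[R]) / SD[R] = (6 + 0.5 - 9.0000) / 1.9322 = -1.2939.
Step 5: Two-sided p-value via normal approximation = 2*(1 - Phi(|z|)) = 0.195709.
Step 6: alpha = 0.05. fail to reject H0.

R = 6, z = -1.2939, p = 0.195709, fail to reject H0.


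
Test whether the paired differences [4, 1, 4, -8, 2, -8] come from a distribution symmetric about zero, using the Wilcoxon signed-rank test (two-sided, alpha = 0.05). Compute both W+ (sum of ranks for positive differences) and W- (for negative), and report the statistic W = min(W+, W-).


Step 1: Drop any zero differences (none here) and take |d_i|.
|d| = [4, 1, 4, 8, 2, 8]
Step 2: Midrank |d_i| (ties get averaged ranks).
ranks: |4|->3.5, |1|->1, |4|->3.5, |8|->5.5, |2|->2, |8|->5.5
Step 3: Attach original signs; sum ranks with positive sign and with negative sign.
W+ = 3.5 + 1 + 3.5 + 2 = 10
W- = 5.5 + 5.5 = 11
(Check: W+ + W- = 21 should equal n(n+1)/2 = 21.)
Step 4: Test statistic W = min(W+, W-) = 10.
Step 5: Ties in |d|, so use the tie-corrected normal approximation.
        E[W] = n(n+1)/4 = 6*7/4 = 10.5.
        Tie groups: |d|=4 (t=2), |d|=8 (t=2); sum(t^3 - t) = 12.
        Var[W] = n(n+1)(2n+1)/24 - sum(t^3-t)/48 = 546/24 - 12/48 = 22.5.
        z = (W - E[W]) / sqrt(Var[W]) = (10 - 10.5) / 4.7434 = -0.1054.
        Two-sided p = 2*Phi(z) = 0.916051.
Step 6: alpha = 0.05. fail to reject H0.

W+ = 10, W- = 11, W = min = 10, p = 0.916051, fail to reject H0.


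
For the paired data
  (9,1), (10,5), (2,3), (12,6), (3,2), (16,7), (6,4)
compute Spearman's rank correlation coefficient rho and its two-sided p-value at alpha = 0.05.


Step 1: Rank x and y separately (midranks; no ties here).
rank(x): 9->4, 10->5, 2->1, 12->6, 3->2, 16->7, 6->3
rank(y): 1->1, 5->5, 3->3, 6->6, 2->2, 7->7, 4->4
Step 2: d_i = R_x(i) - R_y(i); compute d_i^2.
  (4-1)^2=9, (5-5)^2=0, (1-3)^2=4, (6-6)^2=0, (2-2)^2=0, (7-7)^2=0, (3-4)^2=1
sum(d^2) = 14.
Step 3: rho = 1 - 6*14 / (7*(7^2 - 1)) = 1 - 84/336 = 0.750000.
Step 4: Under H0, t = rho * sqrt((n-2)/(1-rho^2)) = 2.5355 ~ t(5).
Step 5: Two-sided p-value from the t-distribution with 5 df = 0.052181.
Step 6: alpha = 0.05. fail to reject H0.

rho = 0.7500, p = 0.052181, fail to reject H0 at alpha = 0.05.


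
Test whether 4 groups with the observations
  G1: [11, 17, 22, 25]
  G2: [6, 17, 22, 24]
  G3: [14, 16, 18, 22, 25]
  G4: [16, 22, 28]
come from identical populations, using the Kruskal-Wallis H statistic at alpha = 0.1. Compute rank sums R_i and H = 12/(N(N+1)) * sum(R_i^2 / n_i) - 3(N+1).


Step 1: Combine all N = 16 observations and assign midranks.
sorted (value, group, rank): (6,G2,1), (11,G1,2), (14,G3,3), (16,G3,4.5), (16,G4,4.5), (17,G1,6.5), (17,G2,6.5), (18,G3,8), (22,G1,10.5), (22,G2,10.5), (22,G3,10.5), (22,G4,10.5), (24,G2,13), (25,G1,14.5), (25,G3,14.5), (28,G4,16)
Step 2: Sum ranks within each group.
R_1 = 33.5 (n_1 = 4)
R_2 = 31 (n_2 = 4)
R_3 = 40.5 (n_3 = 5)
R_4 = 31 (n_4 = 3)
Step 3: H = 12/(N(N+1)) * sum(R_i^2/n_i) - 3(N+1)
     = 12/(16*17) * (33.5^2/4 + 31^2/4 + 40.5^2/5 + 31^2/3) - 3*17
     = 0.044118 * 1169.2 - 51
     = 0.582169.
Step 4: Ties present; correction factor C = 1 - 78/(16^3 - 16) = 0.980882. Corrected H = 0.582169 / 0.980882 = 0.593516.
Step 5: Under H0, H ~ chi^2(3); p-value = 0.897915.
Step 6: alpha = 0.1. fail to reject H0.

H = 0.5935, df = 3, p = 0.897915, fail to reject H0.


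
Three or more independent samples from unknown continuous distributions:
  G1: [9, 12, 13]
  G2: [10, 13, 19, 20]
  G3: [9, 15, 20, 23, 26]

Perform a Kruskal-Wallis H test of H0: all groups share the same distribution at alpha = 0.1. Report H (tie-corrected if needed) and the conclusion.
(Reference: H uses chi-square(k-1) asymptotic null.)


Step 1: Combine all N = 12 observations and assign midranks.
sorted (value, group, rank): (9,G1,1.5), (9,G3,1.5), (10,G2,3), (12,G1,4), (13,G1,5.5), (13,G2,5.5), (15,G3,7), (19,G2,8), (20,G2,9.5), (20,G3,9.5), (23,G3,11), (26,G3,12)
Step 2: Sum ranks within each group.
R_1 = 11 (n_1 = 3)
R_2 = 26 (n_2 = 4)
R_3 = 41 (n_3 = 5)
Step 3: H = 12/(N(N+1)) * sum(R_i^2/n_i) - 3(N+1)
     = 12/(12*13) * (11^2/3 + 26^2/4 + 41^2/5) - 3*13
     = 0.076923 * 545.533 - 39
     = 2.964103.
Step 4: Ties present; correction factor C = 1 - 18/(12^3 - 12) = 0.989510. Corrected H = 2.964103 / 0.989510 = 2.995524.
Step 5: Under H0, H ~ chi^2(2); p-value = 0.223630.
Step 6: alpha = 0.1. fail to reject H0.

H = 2.9955, df = 2, p = 0.223630, fail to reject H0.


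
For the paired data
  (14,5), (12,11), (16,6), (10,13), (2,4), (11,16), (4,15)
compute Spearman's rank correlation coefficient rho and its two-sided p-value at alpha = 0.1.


Step 1: Rank x and y separately (midranks; no ties here).
rank(x): 14->6, 12->5, 16->7, 10->3, 2->1, 11->4, 4->2
rank(y): 5->2, 11->4, 6->3, 13->5, 4->1, 16->7, 15->6
Step 2: d_i = R_x(i) - R_y(i); compute d_i^2.
  (6-2)^2=16, (5-4)^2=1, (7-3)^2=16, (3-5)^2=4, (1-1)^2=0, (4-7)^2=9, (2-6)^2=16
sum(d^2) = 62.
Step 3: rho = 1 - 6*62 / (7*(7^2 - 1)) = 1 - 372/336 = -0.107143.
Step 4: Under H0, t = rho * sqrt((n-2)/(1-rho^2)) = -0.2410 ~ t(5).
Step 5: Two-sided p-value from the t-distribution with 5 df = 0.819151.
Step 6: alpha = 0.1. fail to reject H0.

rho = -0.1071, p = 0.819151, fail to reject H0 at alpha = 0.1.


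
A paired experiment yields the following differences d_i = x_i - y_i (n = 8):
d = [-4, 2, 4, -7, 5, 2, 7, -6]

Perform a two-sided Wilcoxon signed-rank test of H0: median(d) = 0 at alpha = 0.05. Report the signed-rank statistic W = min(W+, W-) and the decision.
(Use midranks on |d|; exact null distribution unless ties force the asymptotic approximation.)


Step 1: Drop any zero differences (none here) and take |d_i|.
|d| = [4, 2, 4, 7, 5, 2, 7, 6]
Step 2: Midrank |d_i| (ties get averaged ranks).
ranks: |4|->3.5, |2|->1.5, |4|->3.5, |7|->7.5, |5|->5, |2|->1.5, |7|->7.5, |6|->6
Step 3: Attach original signs; sum ranks with positive sign and with negative sign.
W+ = 1.5 + 3.5 + 5 + 1.5 + 7.5 = 19
W- = 3.5 + 7.5 + 6 = 17
(Check: W+ + W- = 36 should equal n(n+1)/2 = 36.)
Step 4: Test statistic W = min(W+, W-) = 17.
Step 5: Ties in |d|, so use the tie-corrected normal approximation.
        E[W] = n(n+1)/4 = 8*9/4 = 18.
        Tie groups: |d|=2 (t=2), |d|=4 (t=2), |d|=7 (t=2); sum(t^3 - t) = 18.
        Var[W] = n(n+1)(2n+1)/24 - sum(t^3-t)/48 = 1224/24 - 18/48 = 50.625.
        z = (W - E[W]) / sqrt(Var[W]) = (17 - 18) / 7.1151 = -0.1405.
        Two-sided p = 2*Phi(z) = 0.888229.
Step 6: alpha = 0.05. fail to reject H0.

W+ = 19, W- = 17, W = min = 17, p = 0.888229, fail to reject H0.


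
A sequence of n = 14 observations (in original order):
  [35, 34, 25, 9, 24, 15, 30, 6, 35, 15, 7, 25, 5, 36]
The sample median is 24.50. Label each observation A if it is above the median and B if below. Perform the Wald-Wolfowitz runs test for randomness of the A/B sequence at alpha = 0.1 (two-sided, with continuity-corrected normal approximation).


Step 1: Compute median = 24.50; label A = above, B = below.
Labels in order: AAABBBABABBABA  (n_A = 7, n_B = 7)
Step 2: Count runs R = 9.
Step 3: Under H0 (random ordering), E[R] = 2*n_A*n_B/(n_A+n_B) + 1 = 2*7*7/14 + 1 = 8.0000.
        Var[R] = 2*n_A*n_B*(2*n_A*n_B - n_A - n_B) / ((n_A+n_B)^2 * (n_A+n_B-1)) = 8232/2548 = 3.2308.
        SD[R] = 1.7974.
Step 4: Continuity-corrected z = (R - 0.5 - E[R]) / SD[R] = (9 - 0.5 - 8.0000) / 1.7974 = 0.2782.
Step 5: Two-sided p-value via normal approximation = 2*(1 - Phi(|z|)) = 0.780879.
Step 6: alpha = 0.1. fail to reject H0.

R = 9, z = 0.2782, p = 0.780879, fail to reject H0.


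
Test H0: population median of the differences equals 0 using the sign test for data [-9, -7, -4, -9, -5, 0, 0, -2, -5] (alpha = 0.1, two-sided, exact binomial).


Step 1: Discard zero differences. Original n = 9; n_eff = number of nonzero differences = 7.
Nonzero differences (with sign): -9, -7, -4, -9, -5, -2, -5
Step 2: Count signs: positive = 0, negative = 7.
Step 3: Under H0: P(positive) = 0.5, so the number of positives S ~ Bin(7, 0.5).
Step 4: Two-sided exact p-value = sum of Bin(7,0.5) probabilities at or below the observed probability = 0.015625.
Step 5: alpha = 0.1. reject H0.

n_eff = 7, pos = 0, neg = 7, p = 0.015625, reject H0.


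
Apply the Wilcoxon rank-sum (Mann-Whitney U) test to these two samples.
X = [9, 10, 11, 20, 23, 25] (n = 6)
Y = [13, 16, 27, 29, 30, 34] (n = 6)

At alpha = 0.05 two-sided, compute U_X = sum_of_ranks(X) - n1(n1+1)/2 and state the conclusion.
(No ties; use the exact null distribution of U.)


Step 1: Combine and sort all 12 observations; assign midranks.
sorted (value, group): (9,X), (10,X), (11,X), (13,Y), (16,Y), (20,X), (23,X), (25,X), (27,Y), (29,Y), (30,Y), (34,Y)
ranks: 9->1, 10->2, 11->3, 13->4, 16->5, 20->6, 23->7, 25->8, 27->9, 29->10, 30->11, 34->12
Step 2: Rank sum for X: R1 = 1 + 2 + 3 + 6 + 7 + 8 = 27.
Step 3: U_X = R1 - n1(n1+1)/2 = 27 - 6*7/2 = 27 - 21 = 6.
       U_Y = n1*n2 - U_X = 36 - 6 = 30.
Step 4: No ties, so the exact null distribution of U (based on enumerating the C(12,6) = 924 equally likely rank assignments) gives the two-sided p-value.
Step 5: p-value = 0.064935; compare to alpha = 0.05. fail to reject H0.

U_X = 6, p = 0.064935, fail to reject H0 at alpha = 0.05.


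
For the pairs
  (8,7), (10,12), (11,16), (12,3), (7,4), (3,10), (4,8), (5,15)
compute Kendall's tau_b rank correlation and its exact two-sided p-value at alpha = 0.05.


Step 1: Enumerate the 28 unordered pairs (i,j) with i<j and classify each by sign(x_j-x_i) * sign(y_j-y_i).
  (1,2):dx=+2,dy=+5->C; (1,3):dx=+3,dy=+9->C; (1,4):dx=+4,dy=-4->D; (1,5):dx=-1,dy=-3->C
  (1,6):dx=-5,dy=+3->D; (1,7):dx=-4,dy=+1->D; (1,8):dx=-3,dy=+8->D; (2,3):dx=+1,dy=+4->C
  (2,4):dx=+2,dy=-9->D; (2,5):dx=-3,dy=-8->C; (2,6):dx=-7,dy=-2->C; (2,7):dx=-6,dy=-4->C
  (2,8):dx=-5,dy=+3->D; (3,4):dx=+1,dy=-13->D; (3,5):dx=-4,dy=-12->C; (3,6):dx=-8,dy=-6->C
  (3,7):dx=-7,dy=-8->C; (3,8):dx=-6,dy=-1->C; (4,5):dx=-5,dy=+1->D; (4,6):dx=-9,dy=+7->D
  (4,7):dx=-8,dy=+5->D; (4,8):dx=-7,dy=+12->D; (5,6):dx=-4,dy=+6->D; (5,7):dx=-3,dy=+4->D
  (5,8):dx=-2,dy=+11->D; (6,7):dx=+1,dy=-2->D; (6,8):dx=+2,dy=+5->C; (7,8):dx=+1,dy=+7->C
Step 2: C = 13, D = 15, total pairs = 28.
Step 3: tau = (C - D)/(n(n-1)/2) = (13 - 15)/28 = -0.071429.
Step 4: Exact two-sided p-value (enumerate n! = 40320 permutations of y under H0): p = 0.904861.
Step 5: alpha = 0.05. fail to reject H0.

tau_b = -0.0714 (C=13, D=15), p = 0.904861, fail to reject H0.


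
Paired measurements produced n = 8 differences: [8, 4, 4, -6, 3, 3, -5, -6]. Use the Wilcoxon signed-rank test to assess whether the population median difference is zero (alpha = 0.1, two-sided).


Step 1: Drop any zero differences (none here) and take |d_i|.
|d| = [8, 4, 4, 6, 3, 3, 5, 6]
Step 2: Midrank |d_i| (ties get averaged ranks).
ranks: |8|->8, |4|->3.5, |4|->3.5, |6|->6.5, |3|->1.5, |3|->1.5, |5|->5, |6|->6.5
Step 3: Attach original signs; sum ranks with positive sign and with negative sign.
W+ = 8 + 3.5 + 3.5 + 1.5 + 1.5 = 18
W- = 6.5 + 5 + 6.5 = 18
(Check: W+ + W- = 36 should equal n(n+1)/2 = 36.)
Step 4: Test statistic W = min(W+, W-) = 18.
Step 5: Ties in |d|, so use the tie-corrected normal approximation.
        E[W] = n(n+1)/4 = 8*9/4 = 18.
        Tie groups: |d|=3 (t=2), |d|=4 (t=2), |d|=6 (t=2); sum(t^3 - t) = 18.
        Var[W] = n(n+1)(2n+1)/24 - sum(t^3-t)/48 = 1224/24 - 18/48 = 50.625.
        z = (W - E[W]) / sqrt(Var[W]) = (18 - 18) / 7.1151 = 0.0000.
        Two-sided p = 2*Phi(z) = 1.000000.
Step 6: alpha = 0.1. fail to reject H0.

W+ = 18, W- = 18, W = min = 18, p = 1.000000, fail to reject H0.


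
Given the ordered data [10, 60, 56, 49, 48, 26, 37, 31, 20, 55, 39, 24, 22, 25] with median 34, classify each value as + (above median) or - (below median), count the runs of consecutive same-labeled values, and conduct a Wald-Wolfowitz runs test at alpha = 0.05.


Step 1: Compute median = 34; label A = above, B = below.
Labels in order: BAAAABABBAABBB  (n_A = 7, n_B = 7)
Step 2: Count runs R = 7.
Step 3: Under H0 (random ordering), E[R] = 2*n_A*n_B/(n_A+n_B) + 1 = 2*7*7/14 + 1 = 8.0000.
        Var[R] = 2*n_A*n_B*(2*n_A*n_B - n_A - n_B) / ((n_A+n_B)^2 * (n_A+n_B-1)) = 8232/2548 = 3.2308.
        SD[R] = 1.7974.
Step 4: Continuity-corrected z = (R + 0.5 - E[R]) / SD[R] = (7 + 0.5 - 8.0000) / 1.7974 = -0.2782.
Step 5: Two-sided p-value via normal approximation = 2*(1 - Phi(|z|)) = 0.780879.
Step 6: alpha = 0.05. fail to reject H0.

R = 7, z = -0.2782, p = 0.780879, fail to reject H0.


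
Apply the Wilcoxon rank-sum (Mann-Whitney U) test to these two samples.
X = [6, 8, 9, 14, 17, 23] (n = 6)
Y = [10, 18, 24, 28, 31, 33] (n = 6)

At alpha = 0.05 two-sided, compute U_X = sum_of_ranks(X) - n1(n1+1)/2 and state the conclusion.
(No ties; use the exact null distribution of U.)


Step 1: Combine and sort all 12 observations; assign midranks.
sorted (value, group): (6,X), (8,X), (9,X), (10,Y), (14,X), (17,X), (18,Y), (23,X), (24,Y), (28,Y), (31,Y), (33,Y)
ranks: 6->1, 8->2, 9->3, 10->4, 14->5, 17->6, 18->7, 23->8, 24->9, 28->10, 31->11, 33->12
Step 2: Rank sum for X: R1 = 1 + 2 + 3 + 5 + 6 + 8 = 25.
Step 3: U_X = R1 - n1(n1+1)/2 = 25 - 6*7/2 = 25 - 21 = 4.
       U_Y = n1*n2 - U_X = 36 - 4 = 32.
Step 4: No ties, so the exact null distribution of U (based on enumerating the C(12,6) = 924 equally likely rank assignments) gives the two-sided p-value.
Step 5: p-value = 0.025974; compare to alpha = 0.05. reject H0.

U_X = 4, p = 0.025974, reject H0 at alpha = 0.05.


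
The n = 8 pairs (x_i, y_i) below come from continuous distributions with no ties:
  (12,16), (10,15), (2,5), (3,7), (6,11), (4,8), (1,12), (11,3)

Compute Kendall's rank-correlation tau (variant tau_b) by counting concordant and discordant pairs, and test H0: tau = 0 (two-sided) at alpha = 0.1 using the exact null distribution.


Step 1: Enumerate the 28 unordered pairs (i,j) with i<j and classify each by sign(x_j-x_i) * sign(y_j-y_i).
  (1,2):dx=-2,dy=-1->C; (1,3):dx=-10,dy=-11->C; (1,4):dx=-9,dy=-9->C; (1,5):dx=-6,dy=-5->C
  (1,6):dx=-8,dy=-8->C; (1,7):dx=-11,dy=-4->C; (1,8):dx=-1,dy=-13->C; (2,3):dx=-8,dy=-10->C
  (2,4):dx=-7,dy=-8->C; (2,5):dx=-4,dy=-4->C; (2,6):dx=-6,dy=-7->C; (2,7):dx=-9,dy=-3->C
  (2,8):dx=+1,dy=-12->D; (3,4):dx=+1,dy=+2->C; (3,5):dx=+4,dy=+6->C; (3,6):dx=+2,dy=+3->C
  (3,7):dx=-1,dy=+7->D; (3,8):dx=+9,dy=-2->D; (4,5):dx=+3,dy=+4->C; (4,6):dx=+1,dy=+1->C
  (4,7):dx=-2,dy=+5->D; (4,8):dx=+8,dy=-4->D; (5,6):dx=-2,dy=-3->C; (5,7):dx=-5,dy=+1->D
  (5,8):dx=+5,dy=-8->D; (6,7):dx=-3,dy=+4->D; (6,8):dx=+7,dy=-5->D; (7,8):dx=+10,dy=-9->D
Step 2: C = 18, D = 10, total pairs = 28.
Step 3: tau = (C - D)/(n(n-1)/2) = (18 - 10)/28 = 0.285714.
Step 4: Exact two-sided p-value (enumerate n! = 40320 permutations of y under H0): p = 0.398760.
Step 5: alpha = 0.1. fail to reject H0.

tau_b = 0.2857 (C=18, D=10), p = 0.398760, fail to reject H0.


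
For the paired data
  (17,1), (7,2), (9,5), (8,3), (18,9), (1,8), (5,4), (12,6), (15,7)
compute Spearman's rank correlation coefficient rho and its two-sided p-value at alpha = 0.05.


Step 1: Rank x and y separately (midranks; no ties here).
rank(x): 17->8, 7->3, 9->5, 8->4, 18->9, 1->1, 5->2, 12->6, 15->7
rank(y): 1->1, 2->2, 5->5, 3->3, 9->9, 8->8, 4->4, 6->6, 7->7
Step 2: d_i = R_x(i) - R_y(i); compute d_i^2.
  (8-1)^2=49, (3-2)^2=1, (5-5)^2=0, (4-3)^2=1, (9-9)^2=0, (1-8)^2=49, (2-4)^2=4, (6-6)^2=0, (7-7)^2=0
sum(d^2) = 104.
Step 3: rho = 1 - 6*104 / (9*(9^2 - 1)) = 1 - 624/720 = 0.133333.
Step 4: Under H0, t = rho * sqrt((n-2)/(1-rho^2)) = 0.3559 ~ t(7).
Step 5: Two-sided p-value from the t-distribution with 7 df = 0.732368.
Step 6: alpha = 0.05. fail to reject H0.

rho = 0.1333, p = 0.732368, fail to reject H0 at alpha = 0.05.


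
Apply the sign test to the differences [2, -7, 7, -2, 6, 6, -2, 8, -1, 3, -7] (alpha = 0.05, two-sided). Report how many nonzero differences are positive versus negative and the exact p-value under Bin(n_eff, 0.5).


Step 1: Discard zero differences. Original n = 11; n_eff = number of nonzero differences = 11.
Nonzero differences (with sign): +2, -7, +7, -2, +6, +6, -2, +8, -1, +3, -7
Step 2: Count signs: positive = 6, negative = 5.
Step 3: Under H0: P(positive) = 0.5, so the number of positives S ~ Bin(11, 0.5).
Step 4: Two-sided exact p-value = sum of Bin(11,0.5) probabilities at or below the observed probability = 1.000000.
Step 5: alpha = 0.05. fail to reject H0.

n_eff = 11, pos = 6, neg = 5, p = 1.000000, fail to reject H0.


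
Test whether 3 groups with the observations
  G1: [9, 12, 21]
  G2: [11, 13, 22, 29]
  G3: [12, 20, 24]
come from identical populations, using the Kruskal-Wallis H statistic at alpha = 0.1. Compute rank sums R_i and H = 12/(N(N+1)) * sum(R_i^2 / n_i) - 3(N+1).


Step 1: Combine all N = 10 observations and assign midranks.
sorted (value, group, rank): (9,G1,1), (11,G2,2), (12,G1,3.5), (12,G3,3.5), (13,G2,5), (20,G3,6), (21,G1,7), (22,G2,8), (24,G3,9), (29,G2,10)
Step 2: Sum ranks within each group.
R_1 = 11.5 (n_1 = 3)
R_2 = 25 (n_2 = 4)
R_3 = 18.5 (n_3 = 3)
Step 3: H = 12/(N(N+1)) * sum(R_i^2/n_i) - 3(N+1)
     = 12/(10*11) * (11.5^2/3 + 25^2/4 + 18.5^2/3) - 3*11
     = 0.109091 * 314.417 - 33
     = 1.300000.
Step 4: Ties present; correction factor C = 1 - 6/(10^3 - 10) = 0.993939. Corrected H = 1.300000 / 0.993939 = 1.307927.
Step 5: Under H0, H ~ chi^2(2); p-value = 0.519981.
Step 6: alpha = 0.1. fail to reject H0.

H = 1.3079, df = 2, p = 0.519981, fail to reject H0.


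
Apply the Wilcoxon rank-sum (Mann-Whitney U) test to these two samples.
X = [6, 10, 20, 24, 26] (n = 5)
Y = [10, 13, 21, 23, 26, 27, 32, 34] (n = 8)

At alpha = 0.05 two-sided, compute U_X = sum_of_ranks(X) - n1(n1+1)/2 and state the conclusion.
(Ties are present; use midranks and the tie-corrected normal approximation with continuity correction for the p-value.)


Step 1: Combine and sort all 13 observations; assign midranks.
sorted (value, group): (6,X), (10,X), (10,Y), (13,Y), (20,X), (21,Y), (23,Y), (24,X), (26,X), (26,Y), (27,Y), (32,Y), (34,Y)
ranks: 6->1, 10->2.5, 10->2.5, 13->4, 20->5, 21->6, 23->7, 24->8, 26->9.5, 26->9.5, 27->11, 32->12, 34->13
Step 2: Rank sum for X: R1 = 1 + 2.5 + 5 + 8 + 9.5 = 26.
Step 3: U_X = R1 - n1(n1+1)/2 = 26 - 5*6/2 = 26 - 15 = 11.
       U_Y = n1*n2 - U_X = 40 - 11 = 29.
Step 4: Ties are present, so use the tie-corrected normal approximation (with continuity correction) for the p-value.
Step 5: p-value = 0.212139; compare to alpha = 0.05. fail to reject H0.

U_X = 11, p = 0.212139, fail to reject H0 at alpha = 0.05.


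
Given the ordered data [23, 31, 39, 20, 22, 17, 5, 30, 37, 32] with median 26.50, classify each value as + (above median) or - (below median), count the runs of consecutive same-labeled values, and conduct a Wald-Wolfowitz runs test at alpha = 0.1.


Step 1: Compute median = 26.50; label A = above, B = below.
Labels in order: BAABBBBAAA  (n_A = 5, n_B = 5)
Step 2: Count runs R = 4.
Step 3: Under H0 (random ordering), E[R] = 2*n_A*n_B/(n_A+n_B) + 1 = 2*5*5/10 + 1 = 6.0000.
        Var[R] = 2*n_A*n_B*(2*n_A*n_B - n_A - n_B) / ((n_A+n_B)^2 * (n_A+n_B-1)) = 2000/900 = 2.2222.
        SD[R] = 1.4907.
Step 4: Continuity-corrected z = (R + 0.5 - E[R]) / SD[R] = (4 + 0.5 - 6.0000) / 1.4907 = -1.0062.
Step 5: Two-sided p-value via normal approximation = 2*(1 - Phi(|z|)) = 0.314305.
Step 6: alpha = 0.1. fail to reject H0.

R = 4, z = -1.0062, p = 0.314305, fail to reject H0.


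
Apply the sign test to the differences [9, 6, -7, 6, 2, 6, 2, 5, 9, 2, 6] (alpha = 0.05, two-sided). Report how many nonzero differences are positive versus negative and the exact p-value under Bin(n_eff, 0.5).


Step 1: Discard zero differences. Original n = 11; n_eff = number of nonzero differences = 11.
Nonzero differences (with sign): +9, +6, -7, +6, +2, +6, +2, +5, +9, +2, +6
Step 2: Count signs: positive = 10, negative = 1.
Step 3: Under H0: P(positive) = 0.5, so the number of positives S ~ Bin(11, 0.5).
Step 4: Two-sided exact p-value = sum of Bin(11,0.5) probabilities at or below the observed probability = 0.011719.
Step 5: alpha = 0.05. reject H0.

n_eff = 11, pos = 10, neg = 1, p = 0.011719, reject H0.


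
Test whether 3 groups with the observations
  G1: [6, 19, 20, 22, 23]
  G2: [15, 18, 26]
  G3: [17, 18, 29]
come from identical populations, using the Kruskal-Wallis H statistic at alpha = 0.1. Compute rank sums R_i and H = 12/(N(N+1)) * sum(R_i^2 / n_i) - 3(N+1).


Step 1: Combine all N = 11 observations and assign midranks.
sorted (value, group, rank): (6,G1,1), (15,G2,2), (17,G3,3), (18,G2,4.5), (18,G3,4.5), (19,G1,6), (20,G1,7), (22,G1,8), (23,G1,9), (26,G2,10), (29,G3,11)
Step 2: Sum ranks within each group.
R_1 = 31 (n_1 = 5)
R_2 = 16.5 (n_2 = 3)
R_3 = 18.5 (n_3 = 3)
Step 3: H = 12/(N(N+1)) * sum(R_i^2/n_i) - 3(N+1)
     = 12/(11*12) * (31^2/5 + 16.5^2/3 + 18.5^2/3) - 3*12
     = 0.090909 * 397.033 - 36
     = 0.093939.
Step 4: Ties present; correction factor C = 1 - 6/(11^3 - 11) = 0.995455. Corrected H = 0.093939 / 0.995455 = 0.094368.
Step 5: Under H0, H ~ chi^2(2); p-value = 0.953912.
Step 6: alpha = 0.1. fail to reject H0.

H = 0.0944, df = 2, p = 0.953912, fail to reject H0.


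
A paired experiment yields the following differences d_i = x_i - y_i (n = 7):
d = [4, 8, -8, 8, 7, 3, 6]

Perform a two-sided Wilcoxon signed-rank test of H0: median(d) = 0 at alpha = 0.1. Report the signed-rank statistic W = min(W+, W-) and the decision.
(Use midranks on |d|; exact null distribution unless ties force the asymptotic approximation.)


Step 1: Drop any zero differences (none here) and take |d_i|.
|d| = [4, 8, 8, 8, 7, 3, 6]
Step 2: Midrank |d_i| (ties get averaged ranks).
ranks: |4|->2, |8|->6, |8|->6, |8|->6, |7|->4, |3|->1, |6|->3
Step 3: Attach original signs; sum ranks with positive sign and with negative sign.
W+ = 2 + 6 + 6 + 4 + 1 + 3 = 22
W- = 6 = 6
(Check: W+ + W- = 28 should equal n(n+1)/2 = 28.)
Step 4: Test statistic W = min(W+, W-) = 6.
Step 5: Ties in |d|, so use the tie-corrected normal approximation.
        E[W] = n(n+1)/4 = 7*8/4 = 14.
        Tie groups: |d|=8 (t=3); sum(t^3 - t) = 24.
        Var[W] = n(n+1)(2n+1)/24 - sum(t^3-t)/48 = 840/24 - 24/48 = 34.5.
        z = (W - E[W]) / sqrt(Var[W]) = (6 - 14) / 5.8737 = -1.3620.
        Two-sided p = 2*Phi(z) = 0.173195.
Step 6: alpha = 0.1. fail to reject H0.

W+ = 22, W- = 6, W = min = 6, p = 0.173195, fail to reject H0.


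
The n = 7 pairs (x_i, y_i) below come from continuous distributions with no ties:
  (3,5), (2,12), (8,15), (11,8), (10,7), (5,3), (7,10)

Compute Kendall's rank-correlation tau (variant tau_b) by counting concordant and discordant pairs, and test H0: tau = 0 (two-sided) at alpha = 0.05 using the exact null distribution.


Step 1: Enumerate the 21 unordered pairs (i,j) with i<j and classify each by sign(x_j-x_i) * sign(y_j-y_i).
  (1,2):dx=-1,dy=+7->D; (1,3):dx=+5,dy=+10->C; (1,4):dx=+8,dy=+3->C; (1,5):dx=+7,dy=+2->C
  (1,6):dx=+2,dy=-2->D; (1,7):dx=+4,dy=+5->C; (2,3):dx=+6,dy=+3->C; (2,4):dx=+9,dy=-4->D
  (2,5):dx=+8,dy=-5->D; (2,6):dx=+3,dy=-9->D; (2,7):dx=+5,dy=-2->D; (3,4):dx=+3,dy=-7->D
  (3,5):dx=+2,dy=-8->D; (3,6):dx=-3,dy=-12->C; (3,7):dx=-1,dy=-5->C; (4,5):dx=-1,dy=-1->C
  (4,6):dx=-6,dy=-5->C; (4,7):dx=-4,dy=+2->D; (5,6):dx=-5,dy=-4->C; (5,7):dx=-3,dy=+3->D
  (6,7):dx=+2,dy=+7->C
Step 2: C = 11, D = 10, total pairs = 21.
Step 3: tau = (C - D)/(n(n-1)/2) = (11 - 10)/21 = 0.047619.
Step 4: Exact two-sided p-value (enumerate n! = 5040 permutations of y under H0): p = 1.000000.
Step 5: alpha = 0.05. fail to reject H0.

tau_b = 0.0476 (C=11, D=10), p = 1.000000, fail to reject H0.


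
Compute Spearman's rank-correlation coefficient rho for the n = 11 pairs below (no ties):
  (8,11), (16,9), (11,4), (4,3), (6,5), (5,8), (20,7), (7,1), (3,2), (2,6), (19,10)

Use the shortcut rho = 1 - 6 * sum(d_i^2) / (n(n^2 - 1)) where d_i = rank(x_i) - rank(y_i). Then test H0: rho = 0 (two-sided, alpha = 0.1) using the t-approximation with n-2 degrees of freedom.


Step 1: Rank x and y separately (midranks; no ties here).
rank(x): 8->7, 16->9, 11->8, 4->3, 6->5, 5->4, 20->11, 7->6, 3->2, 2->1, 19->10
rank(y): 11->11, 9->9, 4->4, 3->3, 5->5, 8->8, 7->7, 1->1, 2->2, 6->6, 10->10
Step 2: d_i = R_x(i) - R_y(i); compute d_i^2.
  (7-11)^2=16, (9-9)^2=0, (8-4)^2=16, (3-3)^2=0, (5-5)^2=0, (4-8)^2=16, (11-7)^2=16, (6-1)^2=25, (2-2)^2=0, (1-6)^2=25, (10-10)^2=0
sum(d^2) = 114.
Step 3: rho = 1 - 6*114 / (11*(11^2 - 1)) = 1 - 684/1320 = 0.481818.
Step 4: Under H0, t = rho * sqrt((n-2)/(1-rho^2)) = 1.6496 ~ t(9).
Step 5: Two-sided p-value from the t-distribution with 9 df = 0.133434.
Step 6: alpha = 0.1. fail to reject H0.

rho = 0.4818, p = 0.133434, fail to reject H0 at alpha = 0.1.
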